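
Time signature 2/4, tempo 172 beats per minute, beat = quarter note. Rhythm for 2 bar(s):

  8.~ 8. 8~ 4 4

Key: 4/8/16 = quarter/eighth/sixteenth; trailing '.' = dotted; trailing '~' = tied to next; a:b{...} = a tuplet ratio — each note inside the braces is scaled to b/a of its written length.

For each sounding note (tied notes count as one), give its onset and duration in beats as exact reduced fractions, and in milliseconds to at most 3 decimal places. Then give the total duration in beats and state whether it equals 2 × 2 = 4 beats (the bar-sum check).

1) 0.0ms=0b +523.256ms=3/2b
2) 523.256ms=3/2b +523.256ms=3/2b
3) 1046.512ms=3b +348.837ms=1b
Σ=4b of 4 (172bpm 2/4) — PASS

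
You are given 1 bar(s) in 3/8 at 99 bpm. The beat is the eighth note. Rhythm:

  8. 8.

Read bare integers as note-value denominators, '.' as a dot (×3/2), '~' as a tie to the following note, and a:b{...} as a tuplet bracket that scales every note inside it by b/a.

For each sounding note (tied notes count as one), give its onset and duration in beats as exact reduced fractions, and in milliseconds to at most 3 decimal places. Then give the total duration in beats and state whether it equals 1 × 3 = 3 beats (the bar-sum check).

1) 0.0ms=0b +909.091ms=3/2b
2) 909.091ms=3/2b +909.091ms=3/2b
Σ=3b of 3 (99bpm 3/8) — PASS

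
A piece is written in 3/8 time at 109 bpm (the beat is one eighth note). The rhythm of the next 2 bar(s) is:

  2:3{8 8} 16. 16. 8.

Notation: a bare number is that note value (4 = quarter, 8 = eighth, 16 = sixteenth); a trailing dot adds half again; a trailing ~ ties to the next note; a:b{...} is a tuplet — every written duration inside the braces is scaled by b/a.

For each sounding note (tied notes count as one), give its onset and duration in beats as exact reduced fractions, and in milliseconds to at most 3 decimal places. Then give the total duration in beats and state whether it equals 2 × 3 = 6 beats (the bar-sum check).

1) 0.0ms=0b +825.688ms=3/2b
2) 825.688ms=3/2b +825.688ms=3/2b
3) 1651.376ms=3b +412.844ms=3/4b
4) 2064.22ms=15/4b +412.844ms=3/4b
5) 2477.064ms=9/2b +825.688ms=3/2b
Σ=6b of 6 (109bpm 3/8) — PASS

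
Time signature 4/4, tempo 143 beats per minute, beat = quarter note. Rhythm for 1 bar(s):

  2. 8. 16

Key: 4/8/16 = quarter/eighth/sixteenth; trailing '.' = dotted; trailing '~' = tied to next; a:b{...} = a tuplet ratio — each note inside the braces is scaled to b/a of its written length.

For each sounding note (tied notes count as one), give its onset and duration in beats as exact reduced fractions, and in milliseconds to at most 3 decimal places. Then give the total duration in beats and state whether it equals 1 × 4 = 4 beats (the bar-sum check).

1) 0.0ms=0b +1258.741ms=3b
2) 1258.741ms=3b +314.685ms=3/4b
3) 1573.427ms=15/4b +104.895ms=1/4b
Σ=4b of 4 (143bpm 4/4) — PASS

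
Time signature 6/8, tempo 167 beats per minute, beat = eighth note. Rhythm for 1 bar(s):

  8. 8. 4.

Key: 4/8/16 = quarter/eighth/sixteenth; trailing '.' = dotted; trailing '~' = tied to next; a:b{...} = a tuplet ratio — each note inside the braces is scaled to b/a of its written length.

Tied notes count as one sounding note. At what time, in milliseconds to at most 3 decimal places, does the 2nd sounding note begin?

note 2 onset = 3/2b = 538.922ms

1. 0.0ms @ 0 + 538.922ms (3/2)
2. 538.922ms @ 3/2 + 538.922ms (3/2)
3. 1077.844ms @ 3 + 1077.844ms (3)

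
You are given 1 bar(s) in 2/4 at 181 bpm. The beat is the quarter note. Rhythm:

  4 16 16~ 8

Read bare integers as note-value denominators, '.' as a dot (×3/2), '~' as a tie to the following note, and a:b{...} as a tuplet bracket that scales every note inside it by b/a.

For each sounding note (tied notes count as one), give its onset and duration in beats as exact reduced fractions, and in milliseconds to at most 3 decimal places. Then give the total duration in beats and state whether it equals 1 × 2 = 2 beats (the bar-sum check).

1) 0.0ms=0b +331.492ms=1b
2) 331.492ms=1b +82.873ms=1/4b
3) 414.365ms=5/4b +248.619ms=3/4b
Σ=2b of 2 (181bpm 2/4) — PASS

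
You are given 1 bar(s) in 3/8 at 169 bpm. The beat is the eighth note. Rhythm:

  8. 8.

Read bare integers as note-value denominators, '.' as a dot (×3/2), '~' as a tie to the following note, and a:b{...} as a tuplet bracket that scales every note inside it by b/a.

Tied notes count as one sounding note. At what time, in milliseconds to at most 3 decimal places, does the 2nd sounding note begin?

note 2 onset = 3/2b = 532.544ms

1. 0.0ms @ 0 + 532.544ms (3/2)
2. 532.544ms @ 3/2 + 532.544ms (3/2)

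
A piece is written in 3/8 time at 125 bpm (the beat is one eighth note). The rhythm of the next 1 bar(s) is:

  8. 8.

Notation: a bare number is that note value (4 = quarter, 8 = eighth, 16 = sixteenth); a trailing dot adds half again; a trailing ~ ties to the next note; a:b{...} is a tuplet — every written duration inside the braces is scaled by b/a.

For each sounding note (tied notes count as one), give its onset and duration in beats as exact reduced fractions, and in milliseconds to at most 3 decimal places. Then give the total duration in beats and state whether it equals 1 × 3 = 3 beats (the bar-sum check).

1) 0.0ms=0b +720.0ms=3/2b
2) 720.0ms=3/2b +720.0ms=3/2b
Σ=3b of 3 (125bpm 3/8) — PASS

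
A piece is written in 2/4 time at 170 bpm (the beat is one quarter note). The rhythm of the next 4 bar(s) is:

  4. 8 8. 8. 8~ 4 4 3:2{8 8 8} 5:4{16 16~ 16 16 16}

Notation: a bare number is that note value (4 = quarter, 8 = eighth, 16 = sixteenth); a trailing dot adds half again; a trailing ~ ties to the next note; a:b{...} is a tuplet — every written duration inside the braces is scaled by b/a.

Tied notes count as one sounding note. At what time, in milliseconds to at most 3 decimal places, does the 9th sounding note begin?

1. 0.0ms @ 0 + 529.412ms (3/2)
2. 529.412ms @ 3/2 + 176.471ms (1/2)
3. 705.882ms @ 2 + 264.706ms (3/4)
4. 970.588ms @ 11/4 + 264.706ms (3/4)
5. 1235.294ms @ 7/2 + 529.412ms (3/2)
6. 1764.706ms @ 5 + 352.941ms (1)
7. 2117.647ms @ 6 + 117.647ms (1/3)
8. 2235.294ms @ 19/3 + 117.647ms (1/3)
9. 2352.941ms @ 20/3 + 117.647ms (1/3)
10. 2470.588ms @ 7 + 70.588ms (1/5)
11. 2541.176ms @ 36/5 + 141.176ms (2/5)
12. 2682.353ms @ 38/5 + 70.588ms (1/5)
13. 2752.941ms @ 39/5 + 70.588ms (1/5)

note 9 onset = 20/3b = 2352.941ms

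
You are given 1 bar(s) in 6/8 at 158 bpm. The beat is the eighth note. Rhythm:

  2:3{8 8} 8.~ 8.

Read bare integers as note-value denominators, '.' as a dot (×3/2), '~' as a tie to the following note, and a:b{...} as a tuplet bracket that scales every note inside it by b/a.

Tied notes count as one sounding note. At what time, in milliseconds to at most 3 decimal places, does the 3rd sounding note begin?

1. 0.0ms @ 0 + 569.62ms (3/2)
2. 569.62ms @ 3/2 + 569.62ms (3/2)
3. 1139.241ms @ 3 + 1139.241ms (3)

note 3 onset = 3b = 1139.241ms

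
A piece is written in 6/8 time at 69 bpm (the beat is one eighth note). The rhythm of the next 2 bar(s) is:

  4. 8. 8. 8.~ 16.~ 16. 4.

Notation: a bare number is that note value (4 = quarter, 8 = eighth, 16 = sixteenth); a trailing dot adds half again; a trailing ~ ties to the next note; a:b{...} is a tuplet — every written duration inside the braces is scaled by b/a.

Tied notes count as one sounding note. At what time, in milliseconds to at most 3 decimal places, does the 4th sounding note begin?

1. 0.0ms @ 0 + 2608.696ms (3)
2. 2608.696ms @ 3 + 1304.348ms (3/2)
3. 3913.043ms @ 9/2 + 1304.348ms (3/2)
4. 5217.391ms @ 6 + 2608.696ms (3)
5. 7826.087ms @ 9 + 2608.696ms (3)

note 4 onset = 6b = 5217.391ms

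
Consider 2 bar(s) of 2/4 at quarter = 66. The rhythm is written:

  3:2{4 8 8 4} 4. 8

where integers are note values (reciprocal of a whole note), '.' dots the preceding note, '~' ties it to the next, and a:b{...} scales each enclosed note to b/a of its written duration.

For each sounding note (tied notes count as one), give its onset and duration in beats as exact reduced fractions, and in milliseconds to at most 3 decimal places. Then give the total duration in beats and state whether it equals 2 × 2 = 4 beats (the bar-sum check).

1) 0.0ms=0b +606.061ms=2/3b
2) 606.061ms=2/3b +303.03ms=1/3b
3) 909.091ms=1b +303.03ms=1/3b
4) 1212.121ms=4/3b +606.061ms=2/3b
5) 1818.182ms=2b +1363.636ms=3/2b
6) 3181.818ms=7/2b +454.545ms=1/2b
Σ=4b of 4 (66bpm 2/4) — PASS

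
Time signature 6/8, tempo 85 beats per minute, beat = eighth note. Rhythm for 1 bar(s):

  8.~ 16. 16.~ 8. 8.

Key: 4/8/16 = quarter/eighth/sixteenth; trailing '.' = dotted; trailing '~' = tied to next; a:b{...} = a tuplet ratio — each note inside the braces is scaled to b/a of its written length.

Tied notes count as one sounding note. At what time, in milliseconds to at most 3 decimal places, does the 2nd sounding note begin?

1. 0.0ms @ 0 + 1588.235ms (9/4)
2. 1588.235ms @ 9/4 + 1588.235ms (9/4)
3. 3176.471ms @ 9/2 + 1058.824ms (3/2)

note 2 onset = 9/4b = 1588.235ms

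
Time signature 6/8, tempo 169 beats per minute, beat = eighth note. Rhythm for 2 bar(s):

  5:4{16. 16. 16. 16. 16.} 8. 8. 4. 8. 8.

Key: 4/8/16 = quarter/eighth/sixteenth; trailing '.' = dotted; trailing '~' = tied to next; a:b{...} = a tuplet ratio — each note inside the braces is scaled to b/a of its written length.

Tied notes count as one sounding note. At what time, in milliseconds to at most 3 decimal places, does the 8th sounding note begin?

note 8 onset = 6b = 2130.178ms

1. 0.0ms @ 0 + 213.018ms (3/5)
2. 213.018ms @ 3/5 + 213.018ms (3/5)
3. 426.036ms @ 6/5 + 213.018ms (3/5)
4. 639.053ms @ 9/5 + 213.018ms (3/5)
5. 852.071ms @ 12/5 + 213.018ms (3/5)
6. 1065.089ms @ 3 + 532.544ms (3/2)
7. 1597.633ms @ 9/2 + 532.544ms (3/2)
8. 2130.178ms @ 6 + 1065.089ms (3)
9. 3195.266ms @ 9 + 532.544ms (3/2)
10. 3727.811ms @ 21/2 + 532.544ms (3/2)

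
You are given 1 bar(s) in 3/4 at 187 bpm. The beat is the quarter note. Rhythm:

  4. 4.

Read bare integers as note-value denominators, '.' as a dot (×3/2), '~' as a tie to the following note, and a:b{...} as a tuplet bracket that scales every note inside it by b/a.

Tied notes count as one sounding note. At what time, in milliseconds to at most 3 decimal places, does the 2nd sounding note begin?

1. 0.0ms @ 0 + 481.283ms (3/2)
2. 481.283ms @ 3/2 + 481.283ms (3/2)

note 2 onset = 3/2b = 481.283ms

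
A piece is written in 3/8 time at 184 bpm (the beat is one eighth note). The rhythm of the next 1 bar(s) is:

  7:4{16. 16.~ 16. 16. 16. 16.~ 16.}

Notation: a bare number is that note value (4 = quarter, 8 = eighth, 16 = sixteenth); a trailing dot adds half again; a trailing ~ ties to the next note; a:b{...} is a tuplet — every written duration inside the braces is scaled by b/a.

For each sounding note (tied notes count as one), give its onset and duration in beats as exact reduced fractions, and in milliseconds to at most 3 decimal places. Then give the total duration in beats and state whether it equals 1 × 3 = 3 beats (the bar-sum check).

1) 0.0ms=0b +139.752ms=3/7b
2) 139.752ms=3/7b +279.503ms=6/7b
3) 419.255ms=9/7b +139.752ms=3/7b
4) 559.006ms=12/7b +139.752ms=3/7b
5) 698.758ms=15/7b +279.503ms=6/7b
Σ=3b of 3 (184bpm 3/8) — PASS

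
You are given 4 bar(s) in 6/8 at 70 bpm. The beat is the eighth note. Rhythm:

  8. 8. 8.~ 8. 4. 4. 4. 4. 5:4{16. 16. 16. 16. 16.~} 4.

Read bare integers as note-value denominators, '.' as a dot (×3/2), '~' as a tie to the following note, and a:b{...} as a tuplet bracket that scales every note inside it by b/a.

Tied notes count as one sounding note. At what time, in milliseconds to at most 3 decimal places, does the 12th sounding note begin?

1. 0.0ms @ 0 + 1285.714ms (3/2)
2. 1285.714ms @ 3/2 + 1285.714ms (3/2)
3. 2571.429ms @ 3 + 2571.429ms (3)
4. 5142.857ms @ 6 + 2571.429ms (3)
5. 7714.286ms @ 9 + 2571.429ms (3)
6. 10285.714ms @ 12 + 2571.429ms (3)
7. 12857.143ms @ 15 + 2571.429ms (3)
8. 15428.571ms @ 18 + 514.286ms (3/5)
9. 15942.857ms @ 93/5 + 514.286ms (3/5)
10. 16457.143ms @ 96/5 + 514.286ms (3/5)
11. 16971.429ms @ 99/5 + 514.286ms (3/5)
12. 17485.714ms @ 102/5 + 3085.714ms (18/5)

note 12 onset = 102/5b = 17485.714ms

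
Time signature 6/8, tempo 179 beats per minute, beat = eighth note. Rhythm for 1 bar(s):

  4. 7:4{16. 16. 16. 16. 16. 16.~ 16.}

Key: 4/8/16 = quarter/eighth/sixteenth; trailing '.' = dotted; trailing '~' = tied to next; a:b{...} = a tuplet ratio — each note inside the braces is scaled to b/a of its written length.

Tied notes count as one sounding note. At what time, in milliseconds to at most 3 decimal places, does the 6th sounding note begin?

note 6 onset = 33/7b = 1580.208ms

1. 0.0ms @ 0 + 1005.587ms (3)
2. 1005.587ms @ 3 + 143.655ms (3/7)
3. 1149.242ms @ 24/7 + 143.655ms (3/7)
4. 1292.897ms @ 27/7 + 143.655ms (3/7)
5. 1436.552ms @ 30/7 + 143.655ms (3/7)
6. 1580.208ms @ 33/7 + 143.655ms (3/7)
7. 1723.863ms @ 36/7 + 287.31ms (6/7)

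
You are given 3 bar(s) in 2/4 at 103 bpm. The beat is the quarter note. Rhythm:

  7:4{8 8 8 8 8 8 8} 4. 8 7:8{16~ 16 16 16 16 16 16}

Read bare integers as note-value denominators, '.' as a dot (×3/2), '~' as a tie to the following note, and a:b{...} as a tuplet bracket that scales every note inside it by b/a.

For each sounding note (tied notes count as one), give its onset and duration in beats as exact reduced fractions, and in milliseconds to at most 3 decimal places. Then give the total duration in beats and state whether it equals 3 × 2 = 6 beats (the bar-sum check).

1) 0.0ms=0b +166.436ms=2/7b
2) 166.436ms=2/7b +166.436ms=2/7b
3) 332.871ms=4/7b +166.436ms=2/7b
4) 499.307ms=6/7b +166.436ms=2/7b
5) 665.742ms=8/7b +166.436ms=2/7b
6) 832.178ms=10/7b +166.436ms=2/7b
7) 998.613ms=12/7b +166.436ms=2/7b
8) 1165.049ms=2b +873.786ms=3/2b
9) 2038.835ms=7/2b +291.262ms=1/2b
10) 2330.097ms=4b +332.871ms=4/7b
11) 2662.968ms=32/7b +166.436ms=2/7b
12) 2829.404ms=34/7b +166.436ms=2/7b
13) 2995.839ms=36/7b +166.436ms=2/7b
14) 3162.275ms=38/7b +166.436ms=2/7b
15) 3328.71ms=40/7b +166.436ms=2/7b
Σ=6b of 6 (103bpm 2/4) — PASS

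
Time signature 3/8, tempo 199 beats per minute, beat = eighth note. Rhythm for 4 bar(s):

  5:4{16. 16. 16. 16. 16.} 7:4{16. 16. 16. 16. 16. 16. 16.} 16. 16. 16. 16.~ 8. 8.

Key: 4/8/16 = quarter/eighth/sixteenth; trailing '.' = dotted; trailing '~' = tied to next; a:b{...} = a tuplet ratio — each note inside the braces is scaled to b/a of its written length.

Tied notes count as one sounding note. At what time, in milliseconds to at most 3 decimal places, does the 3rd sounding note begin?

note 3 onset = 6/5b = 361.809ms

1. 0.0ms @ 0 + 180.905ms (3/5)
2. 180.905ms @ 3/5 + 180.905ms (3/5)
3. 361.809ms @ 6/5 + 180.905ms (3/5)
4. 542.714ms @ 9/5 + 180.905ms (3/5)
5. 723.618ms @ 12/5 + 180.905ms (3/5)
6. 904.523ms @ 3 + 129.218ms (3/7)
7. 1033.74ms @ 24/7 + 129.218ms (3/7)
8. 1162.958ms @ 27/7 + 129.218ms (3/7)
9. 1292.175ms @ 30/7 + 129.218ms (3/7)
10. 1421.393ms @ 33/7 + 129.218ms (3/7)
11. 1550.61ms @ 36/7 + 129.218ms (3/7)
12. 1679.828ms @ 39/7 + 129.218ms (3/7)
13. 1809.045ms @ 6 + 226.131ms (3/4)
14. 2035.176ms @ 27/4 + 226.131ms (3/4)
15. 2261.307ms @ 15/2 + 226.131ms (3/4)
16. 2487.437ms @ 33/4 + 678.392ms (9/4)
17. 3165.829ms @ 21/2 + 452.261ms (3/2)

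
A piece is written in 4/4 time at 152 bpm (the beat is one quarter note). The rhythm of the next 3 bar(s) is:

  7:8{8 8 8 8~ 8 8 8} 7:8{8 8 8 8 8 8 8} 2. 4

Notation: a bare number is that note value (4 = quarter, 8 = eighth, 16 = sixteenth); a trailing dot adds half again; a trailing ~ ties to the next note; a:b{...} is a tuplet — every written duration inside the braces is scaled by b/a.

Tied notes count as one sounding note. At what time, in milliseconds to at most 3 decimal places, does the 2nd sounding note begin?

1. 0.0ms @ 0 + 225.564ms (4/7)
2. 225.564ms @ 4/7 + 225.564ms (4/7)
3. 451.128ms @ 8/7 + 225.564ms (4/7)
4. 676.692ms @ 12/7 + 451.128ms (8/7)
5. 1127.82ms @ 20/7 + 225.564ms (4/7)
6. 1353.383ms @ 24/7 + 225.564ms (4/7)
7. 1578.947ms @ 4 + 225.564ms (4/7)
8. 1804.511ms @ 32/7 + 225.564ms (4/7)
9. 2030.075ms @ 36/7 + 225.564ms (4/7)
10. 2255.639ms @ 40/7 + 225.564ms (4/7)
11. 2481.203ms @ 44/7 + 225.564ms (4/7)
12. 2706.767ms @ 48/7 + 225.564ms (4/7)
13. 2932.331ms @ 52/7 + 225.564ms (4/7)
14. 3157.895ms @ 8 + 1184.211ms (3)
15. 4342.105ms @ 11 + 394.737ms (1)

note 2 onset = 4/7b = 225.564ms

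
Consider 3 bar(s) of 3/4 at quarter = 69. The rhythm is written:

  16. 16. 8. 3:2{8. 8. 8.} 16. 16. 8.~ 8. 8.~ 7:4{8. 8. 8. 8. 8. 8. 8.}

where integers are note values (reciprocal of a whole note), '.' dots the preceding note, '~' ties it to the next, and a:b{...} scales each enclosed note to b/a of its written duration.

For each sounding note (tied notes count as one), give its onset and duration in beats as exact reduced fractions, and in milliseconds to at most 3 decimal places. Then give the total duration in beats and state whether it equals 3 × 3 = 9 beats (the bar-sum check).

1) 0.0ms=0b +326.087ms=3/8b
2) 326.087ms=3/8b +326.087ms=3/8b
3) 652.174ms=3/4b +652.174ms=3/4b
4) 1304.348ms=3/2b +434.783ms=1/2b
5) 1739.13ms=2b +434.783ms=1/2b
6) 2173.913ms=5/2b +434.783ms=1/2b
7) 2608.696ms=3b +326.087ms=3/8b
8) 2934.783ms=27/8b +326.087ms=3/8b
9) 3260.87ms=15/4b +1304.348ms=3/2b
10) 4565.217ms=21/4b +1024.845ms=33/28b
11) 5590.062ms=45/7b +372.671ms=3/7b
12) 5962.733ms=48/7b +372.671ms=3/7b
13) 6335.404ms=51/7b +372.671ms=3/7b
14) 6708.075ms=54/7b +372.671ms=3/7b
15) 7080.745ms=57/7b +372.671ms=3/7b
16) 7453.416ms=60/7b +372.671ms=3/7b
Σ=9b of 9 (69bpm 3/4) — PASS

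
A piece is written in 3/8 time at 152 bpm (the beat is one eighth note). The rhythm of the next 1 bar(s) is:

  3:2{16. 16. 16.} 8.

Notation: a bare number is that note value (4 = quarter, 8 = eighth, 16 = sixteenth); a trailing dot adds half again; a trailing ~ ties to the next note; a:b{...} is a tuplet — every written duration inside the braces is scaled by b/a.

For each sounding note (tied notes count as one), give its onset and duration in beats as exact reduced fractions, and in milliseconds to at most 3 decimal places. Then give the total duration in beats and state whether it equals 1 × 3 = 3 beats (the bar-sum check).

1) 0.0ms=0b +197.368ms=1/2b
2) 197.368ms=1/2b +197.368ms=1/2b
3) 394.737ms=1b +197.368ms=1/2b
4) 592.105ms=3/2b +592.105ms=3/2b
Σ=3b of 3 (152bpm 3/8) — PASS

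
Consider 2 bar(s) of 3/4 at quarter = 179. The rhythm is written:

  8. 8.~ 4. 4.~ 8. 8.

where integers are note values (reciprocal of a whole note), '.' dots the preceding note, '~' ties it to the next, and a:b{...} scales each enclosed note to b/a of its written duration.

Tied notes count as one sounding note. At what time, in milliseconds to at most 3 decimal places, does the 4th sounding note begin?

note 4 onset = 21/4b = 1759.777ms

1. 0.0ms @ 0 + 251.397ms (3/4)
2. 251.397ms @ 3/4 + 754.19ms (9/4)
3. 1005.587ms @ 3 + 754.19ms (9/4)
4. 1759.777ms @ 21/4 + 251.397ms (3/4)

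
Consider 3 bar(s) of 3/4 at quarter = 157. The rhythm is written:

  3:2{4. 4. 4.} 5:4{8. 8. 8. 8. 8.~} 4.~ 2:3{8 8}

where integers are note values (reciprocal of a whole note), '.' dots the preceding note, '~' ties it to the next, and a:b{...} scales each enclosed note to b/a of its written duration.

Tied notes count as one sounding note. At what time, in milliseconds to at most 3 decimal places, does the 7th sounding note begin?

note 7 onset = 24/5b = 1834.395ms

1. 0.0ms @ 0 + 382.166ms (1)
2. 382.166ms @ 1 + 382.166ms (1)
3. 764.331ms @ 2 + 382.166ms (1)
4. 1146.497ms @ 3 + 229.299ms (3/5)
5. 1375.796ms @ 18/5 + 229.299ms (3/5)
6. 1605.096ms @ 21/5 + 229.299ms (3/5)
7. 1834.395ms @ 24/5 + 229.299ms (3/5)
8. 2063.694ms @ 27/5 + 1089.172ms (57/20)
9. 3152.866ms @ 33/4 + 286.624ms (3/4)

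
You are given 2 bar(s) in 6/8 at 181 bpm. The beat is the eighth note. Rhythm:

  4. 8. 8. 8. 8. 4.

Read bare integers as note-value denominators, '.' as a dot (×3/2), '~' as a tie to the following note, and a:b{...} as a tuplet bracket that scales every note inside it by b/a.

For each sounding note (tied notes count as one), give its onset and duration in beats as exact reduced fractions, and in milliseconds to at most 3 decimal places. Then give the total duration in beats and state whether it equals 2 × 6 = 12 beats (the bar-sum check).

1) 0.0ms=0b +994.475ms=3b
2) 994.475ms=3b +497.238ms=3/2b
3) 1491.713ms=9/2b +497.238ms=3/2b
4) 1988.95ms=6b +497.238ms=3/2b
5) 2486.188ms=15/2b +497.238ms=3/2b
6) 2983.425ms=9b +994.475ms=3b
Σ=12b of 12 (181bpm 6/8) — PASS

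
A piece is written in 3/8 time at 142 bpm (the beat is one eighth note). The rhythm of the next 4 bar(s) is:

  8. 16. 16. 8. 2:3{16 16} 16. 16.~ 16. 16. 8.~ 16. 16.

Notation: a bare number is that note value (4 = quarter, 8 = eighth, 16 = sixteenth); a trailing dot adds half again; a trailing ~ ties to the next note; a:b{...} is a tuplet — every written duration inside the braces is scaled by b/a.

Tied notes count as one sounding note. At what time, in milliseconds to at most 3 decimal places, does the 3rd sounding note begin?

note 3 onset = 9/4b = 950.704ms

1. 0.0ms @ 0 + 633.803ms (3/2)
2. 633.803ms @ 3/2 + 316.901ms (3/4)
3. 950.704ms @ 9/4 + 316.901ms (3/4)
4. 1267.606ms @ 3 + 633.803ms (3/2)
5. 1901.408ms @ 9/2 + 316.901ms (3/4)
6. 2218.31ms @ 21/4 + 316.901ms (3/4)
7. 2535.211ms @ 6 + 316.901ms (3/4)
8. 2852.113ms @ 27/4 + 633.803ms (3/2)
9. 3485.915ms @ 33/4 + 316.901ms (3/4)
10. 3802.817ms @ 9 + 950.704ms (9/4)
11. 4753.521ms @ 45/4 + 316.901ms (3/4)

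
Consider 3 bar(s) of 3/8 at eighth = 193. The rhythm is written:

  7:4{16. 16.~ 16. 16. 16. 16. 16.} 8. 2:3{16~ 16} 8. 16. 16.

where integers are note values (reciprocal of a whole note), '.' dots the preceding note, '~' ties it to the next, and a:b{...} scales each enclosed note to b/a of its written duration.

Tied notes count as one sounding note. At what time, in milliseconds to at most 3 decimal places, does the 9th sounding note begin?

note 9 onset = 6b = 1865.285ms

1. 0.0ms @ 0 + 133.235ms (3/7)
2. 133.235ms @ 3/7 + 266.469ms (6/7)
3. 399.704ms @ 9/7 + 133.235ms (3/7)
4. 532.939ms @ 12/7 + 133.235ms (3/7)
5. 666.173ms @ 15/7 + 133.235ms (3/7)
6. 799.408ms @ 18/7 + 133.235ms (3/7)
7. 932.642ms @ 3 + 466.321ms (3/2)
8. 1398.964ms @ 9/2 + 466.321ms (3/2)
9. 1865.285ms @ 6 + 466.321ms (3/2)
10. 2331.606ms @ 15/2 + 233.161ms (3/4)
11. 2564.767ms @ 33/4 + 233.161ms (3/4)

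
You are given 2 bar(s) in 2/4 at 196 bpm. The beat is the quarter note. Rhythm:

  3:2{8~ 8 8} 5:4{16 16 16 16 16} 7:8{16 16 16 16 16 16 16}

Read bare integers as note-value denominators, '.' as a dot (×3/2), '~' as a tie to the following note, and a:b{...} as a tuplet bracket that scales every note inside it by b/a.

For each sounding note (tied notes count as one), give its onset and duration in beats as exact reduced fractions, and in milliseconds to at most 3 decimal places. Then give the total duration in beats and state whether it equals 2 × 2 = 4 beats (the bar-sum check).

1) 0.0ms=0b +204.082ms=2/3b
2) 204.082ms=2/3b +102.041ms=1/3b
3) 306.122ms=1b +61.224ms=1/5b
4) 367.347ms=6/5b +61.224ms=1/5b
5) 428.571ms=7/5b +61.224ms=1/5b
6) 489.796ms=8/5b +61.224ms=1/5b
7) 551.02ms=9/5b +61.224ms=1/5b
8) 612.245ms=2b +87.464ms=2/7b
9) 699.708ms=16/7b +87.464ms=2/7b
10) 787.172ms=18/7b +87.464ms=2/7b
11) 874.636ms=20/7b +87.464ms=2/7b
12) 962.099ms=22/7b +87.464ms=2/7b
13) 1049.563ms=24/7b +87.464ms=2/7b
14) 1137.026ms=26/7b +87.464ms=2/7b
Σ=4b of 4 (196bpm 2/4) — PASS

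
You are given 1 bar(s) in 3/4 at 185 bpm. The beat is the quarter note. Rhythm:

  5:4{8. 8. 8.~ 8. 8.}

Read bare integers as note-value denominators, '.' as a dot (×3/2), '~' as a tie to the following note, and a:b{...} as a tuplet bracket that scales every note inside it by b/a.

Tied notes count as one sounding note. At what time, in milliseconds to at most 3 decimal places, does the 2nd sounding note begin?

1. 0.0ms @ 0 + 194.595ms (3/5)
2. 194.595ms @ 3/5 + 194.595ms (3/5)
3. 389.189ms @ 6/5 + 389.189ms (6/5)
4. 778.378ms @ 12/5 + 194.595ms (3/5)

note 2 onset = 3/5b = 194.595ms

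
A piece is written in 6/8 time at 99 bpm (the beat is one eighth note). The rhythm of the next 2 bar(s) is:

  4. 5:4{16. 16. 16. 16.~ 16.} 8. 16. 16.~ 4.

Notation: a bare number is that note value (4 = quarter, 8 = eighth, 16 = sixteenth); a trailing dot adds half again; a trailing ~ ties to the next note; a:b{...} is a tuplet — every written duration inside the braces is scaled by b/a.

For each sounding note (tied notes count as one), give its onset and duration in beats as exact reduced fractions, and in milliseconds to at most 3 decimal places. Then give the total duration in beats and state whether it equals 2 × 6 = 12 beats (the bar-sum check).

1) 0.0ms=0b +1818.182ms=3b
2) 1818.182ms=3b +363.636ms=3/5b
3) 2181.818ms=18/5b +363.636ms=3/5b
4) 2545.455ms=21/5b +363.636ms=3/5b
5) 2909.091ms=24/5b +727.273ms=6/5b
6) 3636.364ms=6b +909.091ms=3/2b
7) 4545.455ms=15/2b +454.545ms=3/4b
8) 5000.0ms=33/4b +2272.727ms=15/4b
Σ=12b of 12 (99bpm 6/8) — PASS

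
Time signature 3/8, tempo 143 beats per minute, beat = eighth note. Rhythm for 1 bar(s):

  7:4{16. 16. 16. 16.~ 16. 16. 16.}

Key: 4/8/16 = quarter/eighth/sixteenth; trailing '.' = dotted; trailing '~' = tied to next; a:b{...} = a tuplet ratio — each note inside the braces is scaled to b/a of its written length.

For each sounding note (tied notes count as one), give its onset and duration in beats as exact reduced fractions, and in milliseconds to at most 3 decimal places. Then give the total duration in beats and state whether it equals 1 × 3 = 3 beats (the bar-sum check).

1) 0.0ms=0b +179.82ms=3/7b
2) 179.82ms=3/7b +179.82ms=3/7b
3) 359.64ms=6/7b +179.82ms=3/7b
4) 539.461ms=9/7b +359.64ms=6/7b
5) 899.101ms=15/7b +179.82ms=3/7b
6) 1078.921ms=18/7b +179.82ms=3/7b
Σ=3b of 3 (143bpm 3/8) — PASS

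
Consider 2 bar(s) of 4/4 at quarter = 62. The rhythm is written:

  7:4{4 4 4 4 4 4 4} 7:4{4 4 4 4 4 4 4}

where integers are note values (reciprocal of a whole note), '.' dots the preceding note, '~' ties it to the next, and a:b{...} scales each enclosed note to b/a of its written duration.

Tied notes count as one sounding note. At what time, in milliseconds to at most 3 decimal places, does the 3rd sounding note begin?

note 3 onset = 8/7b = 1105.991ms

1. 0.0ms @ 0 + 552.995ms (4/7)
2. 552.995ms @ 4/7 + 552.995ms (4/7)
3. 1105.991ms @ 8/7 + 552.995ms (4/7)
4. 1658.986ms @ 12/7 + 552.995ms (4/7)
5. 2211.982ms @ 16/7 + 552.995ms (4/7)
6. 2764.977ms @ 20/7 + 552.995ms (4/7)
7. 3317.972ms @ 24/7 + 552.995ms (4/7)
8. 3870.968ms @ 4 + 552.995ms (4/7)
9. 4423.963ms @ 32/7 + 552.995ms (4/7)
10. 4976.959ms @ 36/7 + 552.995ms (4/7)
11. 5529.954ms @ 40/7 + 552.995ms (4/7)
12. 6082.949ms @ 44/7 + 552.995ms (4/7)
13. 6635.945ms @ 48/7 + 552.995ms (4/7)
14. 7188.94ms @ 52/7 + 552.995ms (4/7)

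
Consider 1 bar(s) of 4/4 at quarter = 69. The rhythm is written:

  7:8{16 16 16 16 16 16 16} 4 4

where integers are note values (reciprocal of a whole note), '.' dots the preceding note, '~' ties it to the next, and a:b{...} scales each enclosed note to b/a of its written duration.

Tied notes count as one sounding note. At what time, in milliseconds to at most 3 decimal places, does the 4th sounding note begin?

1. 0.0ms @ 0 + 248.447ms (2/7)
2. 248.447ms @ 2/7 + 248.447ms (2/7)
3. 496.894ms @ 4/7 + 248.447ms (2/7)
4. 745.342ms @ 6/7 + 248.447ms (2/7)
5. 993.789ms @ 8/7 + 248.447ms (2/7)
6. 1242.236ms @ 10/7 + 248.447ms (2/7)
7. 1490.683ms @ 12/7 + 248.447ms (2/7)
8. 1739.13ms @ 2 + 869.565ms (1)
9. 2608.696ms @ 3 + 869.565ms (1)

note 4 onset = 6/7b = 745.342ms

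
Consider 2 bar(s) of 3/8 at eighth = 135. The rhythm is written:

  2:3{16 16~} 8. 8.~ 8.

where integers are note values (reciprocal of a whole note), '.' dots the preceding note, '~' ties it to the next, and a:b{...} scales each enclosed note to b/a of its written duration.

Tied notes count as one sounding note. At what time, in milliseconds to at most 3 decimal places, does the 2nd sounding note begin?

note 2 onset = 3/4b = 333.333ms

1. 0.0ms @ 0 + 333.333ms (3/4)
2. 333.333ms @ 3/4 + 1000.0ms (9/4)
3. 1333.333ms @ 3 + 1333.333ms (3)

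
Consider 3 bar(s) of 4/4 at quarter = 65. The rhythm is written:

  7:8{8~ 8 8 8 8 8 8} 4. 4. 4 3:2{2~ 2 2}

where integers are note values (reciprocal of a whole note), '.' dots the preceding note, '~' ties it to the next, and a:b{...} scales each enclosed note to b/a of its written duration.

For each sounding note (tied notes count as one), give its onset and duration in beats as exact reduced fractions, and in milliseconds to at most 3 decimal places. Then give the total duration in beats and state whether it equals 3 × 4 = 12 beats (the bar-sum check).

1) 0.0ms=0b +1054.945ms=8/7b
2) 1054.945ms=8/7b +527.473ms=4/7b
3) 1582.418ms=12/7b +527.473ms=4/7b
4) 2109.89ms=16/7b +527.473ms=4/7b
5) 2637.363ms=20/7b +527.473ms=4/7b
6) 3164.835ms=24/7b +527.473ms=4/7b
7) 3692.308ms=4b +1384.615ms=3/2b
8) 5076.923ms=11/2b +1384.615ms=3/2b
9) 6461.538ms=7b +923.077ms=1b
10) 7384.615ms=8b +2461.538ms=8/3b
11) 9846.154ms=32/3b +1230.769ms=4/3b
Σ=12b of 12 (65bpm 4/4) — PASS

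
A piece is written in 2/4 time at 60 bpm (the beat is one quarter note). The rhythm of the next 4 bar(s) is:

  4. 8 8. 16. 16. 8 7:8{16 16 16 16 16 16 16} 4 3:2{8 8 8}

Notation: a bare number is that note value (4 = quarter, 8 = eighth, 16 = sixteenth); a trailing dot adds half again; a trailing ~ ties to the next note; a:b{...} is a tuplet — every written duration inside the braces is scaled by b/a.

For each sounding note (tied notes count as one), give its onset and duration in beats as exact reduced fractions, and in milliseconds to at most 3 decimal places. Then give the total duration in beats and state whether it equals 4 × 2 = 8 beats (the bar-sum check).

1) 0.0ms=0b +1500.0ms=3/2b
2) 1500.0ms=3/2b +500.0ms=1/2b
3) 2000.0ms=2b +750.0ms=3/4b
4) 2750.0ms=11/4b +375.0ms=3/8b
5) 3125.0ms=25/8b +375.0ms=3/8b
6) 3500.0ms=7/2b +500.0ms=1/2b
7) 4000.0ms=4b +285.714ms=2/7b
8) 4285.714ms=30/7b +285.714ms=2/7b
9) 4571.429ms=32/7b +285.714ms=2/7b
10) 4857.143ms=34/7b +285.714ms=2/7b
11) 5142.857ms=36/7b +285.714ms=2/7b
12) 5428.571ms=38/7b +285.714ms=2/7b
13) 5714.286ms=40/7b +285.714ms=2/7b
14) 6000.0ms=6b +1000.0ms=1b
15) 7000.0ms=7b +333.333ms=1/3b
16) 7333.333ms=22/3b +333.333ms=1/3b
17) 7666.667ms=23/3b +333.333ms=1/3b
Σ=8b of 8 (60bpm 2/4) — PASS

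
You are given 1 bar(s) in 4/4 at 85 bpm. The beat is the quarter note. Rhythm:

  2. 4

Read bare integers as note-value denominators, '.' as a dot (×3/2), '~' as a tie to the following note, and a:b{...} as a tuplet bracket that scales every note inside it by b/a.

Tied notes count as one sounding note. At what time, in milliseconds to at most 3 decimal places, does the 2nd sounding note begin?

note 2 onset = 3b = 2117.647ms

1. 0.0ms @ 0 + 2117.647ms (3)
2. 2117.647ms @ 3 + 705.882ms (1)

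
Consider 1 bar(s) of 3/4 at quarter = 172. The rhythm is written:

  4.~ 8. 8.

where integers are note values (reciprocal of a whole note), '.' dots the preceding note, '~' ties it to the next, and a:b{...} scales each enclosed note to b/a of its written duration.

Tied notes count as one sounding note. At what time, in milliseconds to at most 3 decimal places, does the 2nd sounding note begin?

1. 0.0ms @ 0 + 784.884ms (9/4)
2. 784.884ms @ 9/4 + 261.628ms (3/4)

note 2 onset = 9/4b = 784.884ms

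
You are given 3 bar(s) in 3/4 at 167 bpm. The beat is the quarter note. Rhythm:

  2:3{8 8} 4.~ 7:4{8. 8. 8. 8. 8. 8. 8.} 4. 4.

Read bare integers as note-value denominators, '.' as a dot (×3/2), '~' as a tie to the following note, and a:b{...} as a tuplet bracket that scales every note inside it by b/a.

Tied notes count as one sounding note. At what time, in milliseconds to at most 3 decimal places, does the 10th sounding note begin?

1. 0.0ms @ 0 + 269.461ms (3/4)
2. 269.461ms @ 3/4 + 269.461ms (3/4)
3. 538.922ms @ 3/2 + 692.9ms (27/14)
4. 1231.822ms @ 24/7 + 153.978ms (3/7)
5. 1385.8ms @ 27/7 + 153.978ms (3/7)
6. 1539.778ms @ 30/7 + 153.978ms (3/7)
7. 1693.755ms @ 33/7 + 153.978ms (3/7)
8. 1847.733ms @ 36/7 + 153.978ms (3/7)
9. 2001.711ms @ 39/7 + 153.978ms (3/7)
10. 2155.689ms @ 6 + 538.922ms (3/2)
11. 2694.611ms @ 15/2 + 538.922ms (3/2)

note 10 onset = 6b = 2155.689ms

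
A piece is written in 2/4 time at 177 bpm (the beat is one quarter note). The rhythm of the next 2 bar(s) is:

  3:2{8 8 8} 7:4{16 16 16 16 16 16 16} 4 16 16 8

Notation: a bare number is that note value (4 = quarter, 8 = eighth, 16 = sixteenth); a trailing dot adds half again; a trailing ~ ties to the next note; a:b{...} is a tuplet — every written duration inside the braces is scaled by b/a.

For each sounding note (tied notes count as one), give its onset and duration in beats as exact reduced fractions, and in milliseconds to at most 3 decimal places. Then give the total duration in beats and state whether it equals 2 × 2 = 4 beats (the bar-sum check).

1) 0.0ms=0b +112.994ms=1/3b
2) 112.994ms=1/3b +112.994ms=1/3b
3) 225.989ms=2/3b +112.994ms=1/3b
4) 338.983ms=1b +48.426ms=1/7b
5) 387.409ms=8/7b +48.426ms=1/7b
6) 435.835ms=9/7b +48.426ms=1/7b
7) 484.262ms=10/7b +48.426ms=1/7b
8) 532.688ms=11/7b +48.426ms=1/7b
9) 581.114ms=12/7b +48.426ms=1/7b
10) 629.54ms=13/7b +48.426ms=1/7b
11) 677.966ms=2b +338.983ms=1b
12) 1016.949ms=3b +84.746ms=1/4b
13) 1101.695ms=13/4b +84.746ms=1/4b
14) 1186.441ms=7/2b +169.492ms=1/2b
Σ=4b of 4 (177bpm 2/4) — PASS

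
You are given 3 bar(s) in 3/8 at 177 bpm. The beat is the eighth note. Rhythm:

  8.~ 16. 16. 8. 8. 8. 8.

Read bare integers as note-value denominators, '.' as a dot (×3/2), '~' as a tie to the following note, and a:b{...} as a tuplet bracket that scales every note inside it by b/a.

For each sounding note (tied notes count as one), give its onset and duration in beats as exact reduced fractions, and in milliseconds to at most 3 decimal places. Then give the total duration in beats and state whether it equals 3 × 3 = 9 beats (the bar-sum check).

1) 0.0ms=0b +762.712ms=9/4b
2) 762.712ms=9/4b +254.237ms=3/4b
3) 1016.949ms=3b +508.475ms=3/2b
4) 1525.424ms=9/2b +508.475ms=3/2b
5) 2033.898ms=6b +508.475ms=3/2b
6) 2542.373ms=15/2b +508.475ms=3/2b
Σ=9b of 9 (177bpm 3/8) — PASS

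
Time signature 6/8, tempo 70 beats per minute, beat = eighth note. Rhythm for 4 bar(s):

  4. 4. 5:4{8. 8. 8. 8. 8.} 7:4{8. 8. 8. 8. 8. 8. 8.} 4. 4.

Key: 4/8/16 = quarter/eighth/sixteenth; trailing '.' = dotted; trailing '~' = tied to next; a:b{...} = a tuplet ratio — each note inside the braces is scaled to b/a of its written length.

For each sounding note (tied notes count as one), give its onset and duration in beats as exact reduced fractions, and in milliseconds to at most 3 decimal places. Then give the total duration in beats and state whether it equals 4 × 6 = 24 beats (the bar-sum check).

1) 0.0ms=0b +2571.429ms=3b
2) 2571.429ms=3b +2571.429ms=3b
3) 5142.857ms=6b +1028.571ms=6/5b
4) 6171.429ms=36/5b +1028.571ms=6/5b
5) 7200.0ms=42/5b +1028.571ms=6/5b
6) 8228.571ms=48/5b +1028.571ms=6/5b
7) 9257.143ms=54/5b +1028.571ms=6/5b
8) 10285.714ms=12b +734.694ms=6/7b
9) 11020.408ms=90/7b +734.694ms=6/7b
10) 11755.102ms=96/7b +734.694ms=6/7b
11) 12489.796ms=102/7b +734.694ms=6/7b
12) 13224.49ms=108/7b +734.694ms=6/7b
13) 13959.184ms=114/7b +734.694ms=6/7b
14) 14693.878ms=120/7b +734.694ms=6/7b
15) 15428.571ms=18b +2571.429ms=3b
16) 18000.0ms=21b +2571.429ms=3b
Σ=24b of 24 (70bpm 6/8) — PASS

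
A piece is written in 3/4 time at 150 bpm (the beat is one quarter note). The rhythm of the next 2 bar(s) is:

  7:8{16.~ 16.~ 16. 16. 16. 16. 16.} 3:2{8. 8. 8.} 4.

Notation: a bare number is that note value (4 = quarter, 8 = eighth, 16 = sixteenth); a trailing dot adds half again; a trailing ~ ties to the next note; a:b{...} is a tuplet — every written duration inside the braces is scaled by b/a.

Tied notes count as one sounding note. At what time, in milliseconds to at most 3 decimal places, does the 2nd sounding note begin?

1. 0.0ms @ 0 + 514.286ms (9/7)
2. 514.286ms @ 9/7 + 171.429ms (3/7)
3. 685.714ms @ 12/7 + 171.429ms (3/7)
4. 857.143ms @ 15/7 + 171.429ms (3/7)
5. 1028.571ms @ 18/7 + 171.429ms (3/7)
6. 1200.0ms @ 3 + 200.0ms (1/2)
7. 1400.0ms @ 7/2 + 200.0ms (1/2)
8. 1600.0ms @ 4 + 200.0ms (1/2)
9. 1800.0ms @ 9/2 + 600.0ms (3/2)

note 2 onset = 9/7b = 514.286ms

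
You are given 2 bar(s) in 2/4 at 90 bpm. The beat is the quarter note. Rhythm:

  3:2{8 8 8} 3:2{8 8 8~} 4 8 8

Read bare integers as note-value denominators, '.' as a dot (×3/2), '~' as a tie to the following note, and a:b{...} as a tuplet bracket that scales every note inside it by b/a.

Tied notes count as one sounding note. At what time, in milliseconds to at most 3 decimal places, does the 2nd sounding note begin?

note 2 onset = 1/3b = 222.222ms

1. 0.0ms @ 0 + 222.222ms (1/3)
2. 222.222ms @ 1/3 + 222.222ms (1/3)
3. 444.444ms @ 2/3 + 222.222ms (1/3)
4. 666.667ms @ 1 + 222.222ms (1/3)
5. 888.889ms @ 4/3 + 222.222ms (1/3)
6. 1111.111ms @ 5/3 + 888.889ms (4/3)
7. 2000.0ms @ 3 + 333.333ms (1/2)
8. 2333.333ms @ 7/2 + 333.333ms (1/2)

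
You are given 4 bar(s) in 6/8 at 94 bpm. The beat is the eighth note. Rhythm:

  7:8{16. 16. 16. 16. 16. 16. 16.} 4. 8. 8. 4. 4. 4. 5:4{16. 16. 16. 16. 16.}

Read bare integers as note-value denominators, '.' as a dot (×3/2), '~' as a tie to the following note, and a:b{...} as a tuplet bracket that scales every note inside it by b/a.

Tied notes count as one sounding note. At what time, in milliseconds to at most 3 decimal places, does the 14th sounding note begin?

note 14 onset = 21b = 13404.255ms

1. 0.0ms @ 0 + 547.112ms (6/7)
2. 547.112ms @ 6/7 + 547.112ms (6/7)
3. 1094.225ms @ 12/7 + 547.112ms (6/7)
4. 1641.337ms @ 18/7 + 547.112ms (6/7)
5. 2188.45ms @ 24/7 + 547.112ms (6/7)
6. 2735.562ms @ 30/7 + 547.112ms (6/7)
7. 3282.675ms @ 36/7 + 547.112ms (6/7)
8. 3829.787ms @ 6 + 1914.894ms (3)
9. 5744.681ms @ 9 + 957.447ms (3/2)
10. 6702.128ms @ 21/2 + 957.447ms (3/2)
11. 7659.574ms @ 12 + 1914.894ms (3)
12. 9574.468ms @ 15 + 1914.894ms (3)
13. 11489.362ms @ 18 + 1914.894ms (3)
14. 13404.255ms @ 21 + 382.979ms (3/5)
15. 13787.234ms @ 108/5 + 382.979ms (3/5)
16. 14170.213ms @ 111/5 + 382.979ms (3/5)
17. 14553.191ms @ 114/5 + 382.979ms (3/5)
18. 14936.17ms @ 117/5 + 382.979ms (3/5)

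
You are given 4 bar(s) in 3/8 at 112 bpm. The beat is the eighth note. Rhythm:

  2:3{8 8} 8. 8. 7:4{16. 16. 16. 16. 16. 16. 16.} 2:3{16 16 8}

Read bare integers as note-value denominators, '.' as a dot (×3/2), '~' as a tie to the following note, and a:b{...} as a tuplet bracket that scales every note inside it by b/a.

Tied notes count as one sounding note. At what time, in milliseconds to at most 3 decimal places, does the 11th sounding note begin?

note 11 onset = 60/7b = 4591.837ms

1. 0.0ms @ 0 + 803.571ms (3/2)
2. 803.571ms @ 3/2 + 803.571ms (3/2)
3. 1607.143ms @ 3 + 803.571ms (3/2)
4. 2410.714ms @ 9/2 + 803.571ms (3/2)
5. 3214.286ms @ 6 + 229.592ms (3/7)
6. 3443.878ms @ 45/7 + 229.592ms (3/7)
7. 3673.469ms @ 48/7 + 229.592ms (3/7)
8. 3903.061ms @ 51/7 + 229.592ms (3/7)
9. 4132.653ms @ 54/7 + 229.592ms (3/7)
10. 4362.245ms @ 57/7 + 229.592ms (3/7)
11. 4591.837ms @ 60/7 + 229.592ms (3/7)
12. 4821.429ms @ 9 + 401.786ms (3/4)
13. 5223.214ms @ 39/4 + 401.786ms (3/4)
14. 5625.0ms @ 21/2 + 803.571ms (3/2)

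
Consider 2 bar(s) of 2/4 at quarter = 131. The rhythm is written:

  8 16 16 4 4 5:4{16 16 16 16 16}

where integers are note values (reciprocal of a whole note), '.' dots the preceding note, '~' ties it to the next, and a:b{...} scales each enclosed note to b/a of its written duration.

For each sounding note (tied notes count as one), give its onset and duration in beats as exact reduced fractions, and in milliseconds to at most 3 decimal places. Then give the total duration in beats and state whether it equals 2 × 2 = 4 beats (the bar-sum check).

1) 0.0ms=0b +229.008ms=1/2b
2) 229.008ms=1/2b +114.504ms=1/4b
3) 343.511ms=3/4b +114.504ms=1/4b
4) 458.015ms=1b +458.015ms=1b
5) 916.031ms=2b +458.015ms=1b
6) 1374.046ms=3b +91.603ms=1/5b
7) 1465.649ms=16/5b +91.603ms=1/5b
8) 1557.252ms=17/5b +91.603ms=1/5b
9) 1648.855ms=18/5b +91.603ms=1/5b
10) 1740.458ms=19/5b +91.603ms=1/5b
Σ=4b of 4 (131bpm 2/4) — PASS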